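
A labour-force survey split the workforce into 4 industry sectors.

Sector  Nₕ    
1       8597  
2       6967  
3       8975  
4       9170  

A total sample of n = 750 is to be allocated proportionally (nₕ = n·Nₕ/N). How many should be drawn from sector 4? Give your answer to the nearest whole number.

204

Share of sector 4 = 9170/33709 = 0.27203.
Allocate 750 × 0.27203 = 204.026... → 204.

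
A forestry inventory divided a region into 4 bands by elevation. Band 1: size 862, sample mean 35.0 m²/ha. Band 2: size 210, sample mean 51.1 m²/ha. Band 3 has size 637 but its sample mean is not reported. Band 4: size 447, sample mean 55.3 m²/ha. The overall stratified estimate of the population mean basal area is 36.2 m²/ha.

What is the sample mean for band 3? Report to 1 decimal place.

Σ Nₕx̄ₕ = N·μ, so 637·x̄_3 = 2156·36.2 − (862·35.0 + 210·51.1 + 447·55.3).
= 78047.2 − 65620.1 = 12427.1.
x̄_3 = 12427.1 / 637 = 19.509... → 19.5.

19.5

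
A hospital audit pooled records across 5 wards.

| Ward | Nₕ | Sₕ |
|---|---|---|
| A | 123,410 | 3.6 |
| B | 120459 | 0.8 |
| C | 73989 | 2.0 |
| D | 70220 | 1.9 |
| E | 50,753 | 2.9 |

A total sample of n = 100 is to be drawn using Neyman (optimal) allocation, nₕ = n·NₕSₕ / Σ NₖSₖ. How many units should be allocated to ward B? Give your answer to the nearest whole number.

10

Σ NₕSₕ = 123410·3.6 + 120459·0.8 + 73989·2.0 + 70220·1.9 + 50753·2.9 = 969222.9.
Share for B: 96367.2/969222.9 = 0.09943.
n_B = 100 × 0.09943 = 9.943... → 10.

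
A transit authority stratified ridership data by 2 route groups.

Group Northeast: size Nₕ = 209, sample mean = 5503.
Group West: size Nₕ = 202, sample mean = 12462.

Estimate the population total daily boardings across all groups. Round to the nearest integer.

Population total = Σ Nₕ·x̄ₕ (each stratum's size times its mean).
209·5503 + 202·12462 = 1150127 + 2517324 = 3667451.

3667451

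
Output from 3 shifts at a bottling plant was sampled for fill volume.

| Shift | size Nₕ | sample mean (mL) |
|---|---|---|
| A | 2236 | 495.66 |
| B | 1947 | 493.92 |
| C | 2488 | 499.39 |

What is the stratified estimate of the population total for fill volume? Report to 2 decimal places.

Population total = Σ Nₕ·x̄ₕ (each stratum's size times its mean).
2236·495.66 + 1947·493.92 + 2488·499.39 = 1108295.76 + 961662.24 + 1242482.32 = 3312440.32.

3312440.32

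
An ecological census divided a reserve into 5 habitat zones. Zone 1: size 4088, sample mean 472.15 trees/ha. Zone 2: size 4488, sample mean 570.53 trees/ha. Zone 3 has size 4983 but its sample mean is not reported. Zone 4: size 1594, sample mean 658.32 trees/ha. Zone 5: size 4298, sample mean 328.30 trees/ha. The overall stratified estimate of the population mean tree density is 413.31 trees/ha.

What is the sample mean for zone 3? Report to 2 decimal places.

218.38

Σ Nₕx̄ₕ = N·μ, so 4983·x̄_3 = 19451·413.31 − (4088·472.15 + 4488·570.53 + 1594·658.32 + 4298·328.30).
= 8039292.81 − 6951083.32 = 1088209.49.
x̄_3 = 1088209.49 / 4983 = 218.3844... → 218.38.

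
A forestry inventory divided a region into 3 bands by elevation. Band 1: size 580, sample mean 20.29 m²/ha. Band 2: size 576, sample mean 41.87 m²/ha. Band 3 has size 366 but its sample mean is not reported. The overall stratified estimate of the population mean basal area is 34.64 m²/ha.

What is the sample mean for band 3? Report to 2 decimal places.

46.00

Σ Nₕx̄ₕ = N·μ, so 366·x̄_3 = 1522·34.64 − (580·20.29 + 576·41.87).
= 52722.08 − 35885.32 = 16836.76.
x̄_3 = 16836.76 / 366 = 46.0021... → 46.00.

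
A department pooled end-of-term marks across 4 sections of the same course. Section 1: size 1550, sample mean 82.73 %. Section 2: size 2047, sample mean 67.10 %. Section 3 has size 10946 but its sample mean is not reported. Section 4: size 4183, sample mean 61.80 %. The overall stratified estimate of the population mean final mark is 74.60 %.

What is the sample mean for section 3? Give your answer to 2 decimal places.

Σ Nₕx̄ₕ = N·μ, so 10946·x̄_3 = 18726·74.60 − (1550·82.73 + 2047·67.10 + 4183·61.80).
= 1396959.6 − 524094.6 = 872865.
x̄_3 = 872865 / 10946 = 79.7428... → 79.74.

79.74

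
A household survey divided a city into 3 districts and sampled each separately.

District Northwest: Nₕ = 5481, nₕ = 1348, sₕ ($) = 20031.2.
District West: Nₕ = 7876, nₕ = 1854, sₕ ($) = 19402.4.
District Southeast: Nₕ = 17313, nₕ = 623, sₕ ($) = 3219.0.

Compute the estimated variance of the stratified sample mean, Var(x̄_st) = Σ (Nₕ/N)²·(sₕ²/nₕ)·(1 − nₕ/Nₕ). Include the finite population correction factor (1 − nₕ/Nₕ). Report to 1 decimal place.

N = 30670. Term for each stratum: Wₕ²sₕ²/nₕ·(1−nₕ/Nₕ).
Var(x̄_st) = 7168.3912 + 10238.1169 + 5109.2249 = 22515.7330 → 22515.7.

22515.7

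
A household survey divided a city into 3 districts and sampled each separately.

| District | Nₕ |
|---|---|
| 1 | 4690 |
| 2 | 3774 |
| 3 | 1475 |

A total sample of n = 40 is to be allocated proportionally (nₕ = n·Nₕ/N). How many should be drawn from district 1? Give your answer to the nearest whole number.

Share of district 1 = 4690/9939 = 0.47188.
Allocate 40 × 0.47188 = 18.875... → 19.

19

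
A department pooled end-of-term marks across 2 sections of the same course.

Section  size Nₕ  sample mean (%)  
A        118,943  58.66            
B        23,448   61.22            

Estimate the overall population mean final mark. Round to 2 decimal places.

x̄_st = (Σ Nₕx̄ₕ) / (Σ Nₕ) = (118943·58.66 + 23448·61.22) / 142391
= 8412682.94 / 142391 = 59.0816... → 59.08.

59.08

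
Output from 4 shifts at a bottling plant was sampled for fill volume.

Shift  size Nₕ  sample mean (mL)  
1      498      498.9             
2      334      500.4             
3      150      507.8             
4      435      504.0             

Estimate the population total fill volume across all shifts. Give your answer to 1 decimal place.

710995.8

Estimate total by summing Nₕ·x̄ₕ over strata.
498·498.9 + 334·500.4 + 150·507.8 + 435·504.0 = 248452.2 + 167133.6 + 76170 + 219240 = 710995.8.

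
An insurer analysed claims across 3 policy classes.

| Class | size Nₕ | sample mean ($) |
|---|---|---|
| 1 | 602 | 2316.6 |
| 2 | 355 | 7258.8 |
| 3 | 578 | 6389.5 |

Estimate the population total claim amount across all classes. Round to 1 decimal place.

1: 602·2316.6 = 1394593.2
2: 355·7258.8 = 2576874
3: 578·6389.5 = 3693131
τ̂ = Σ Nₕx̄ₕ = 7664598.2.

7664598.2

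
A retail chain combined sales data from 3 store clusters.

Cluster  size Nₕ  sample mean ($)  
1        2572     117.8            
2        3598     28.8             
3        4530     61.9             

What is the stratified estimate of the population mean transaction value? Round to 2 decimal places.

64.21

x̄_st = (Σ Nₕx̄ₕ) / (Σ Nₕ) = (2572·117.8 + 3598·28.8 + 4530·61.9) / 10700
= 687011 / 10700 = 64.2066... → 64.21.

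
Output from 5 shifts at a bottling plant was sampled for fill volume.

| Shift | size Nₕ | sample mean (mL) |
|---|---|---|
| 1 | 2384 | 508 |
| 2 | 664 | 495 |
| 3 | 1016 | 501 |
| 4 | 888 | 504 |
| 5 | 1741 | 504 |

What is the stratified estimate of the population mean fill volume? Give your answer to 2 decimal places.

x̄_st = (Σ Nₕx̄ₕ) / (Σ Nₕ) = (2384·508 + 664·495 + 1016·501 + 888·504 + 1741·504) / 6693
= 3373784 / 6693 = 504.0765... → 504.08.

504.08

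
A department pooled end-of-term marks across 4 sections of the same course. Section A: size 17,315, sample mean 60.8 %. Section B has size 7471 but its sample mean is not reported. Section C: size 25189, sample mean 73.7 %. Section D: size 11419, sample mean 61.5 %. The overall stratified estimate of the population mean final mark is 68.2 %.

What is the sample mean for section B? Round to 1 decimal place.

77.0

N = 17315 + 7471 + 25189 + 11419 = 61394.
Overall total = μ·N = 68.2·61394 = 4187070.8.
Subtract the known strata: 17315·60.8 + 25189·73.7 + 11419·61.5 = 3611449.8.
Remaining total for section B: 4187070.8 − 3611449.8 = 575621.
Divide by its size: 575621 / 7471 = 77.047... → 77.0.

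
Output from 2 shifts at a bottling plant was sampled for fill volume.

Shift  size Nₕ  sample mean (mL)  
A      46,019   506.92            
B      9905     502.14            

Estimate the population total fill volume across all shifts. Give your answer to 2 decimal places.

Population total = Σ Nₕ·x̄ₕ (each stratum's size times its mean).
46019·506.92 + 9905·502.14 = 23327951.48 + 4973696.7 = 28301648.18.

28301648.18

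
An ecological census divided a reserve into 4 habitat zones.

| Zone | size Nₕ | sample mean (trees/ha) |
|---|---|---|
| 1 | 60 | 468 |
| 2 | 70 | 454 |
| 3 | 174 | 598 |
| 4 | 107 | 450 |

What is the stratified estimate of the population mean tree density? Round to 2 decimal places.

515.97

N = 60 + 70 + 174 + 107 = 411.
Weight each subgroup mean by Nₕ/N and sum.
Σ Nₕx̄ₕ = 60·468 + 70·454 + 174·598 + 107·450 = 28080 + 31780 + 104052 + 48150 = 212062.
Divide by N: 212062 / 411 = 515.9659... → 515.97.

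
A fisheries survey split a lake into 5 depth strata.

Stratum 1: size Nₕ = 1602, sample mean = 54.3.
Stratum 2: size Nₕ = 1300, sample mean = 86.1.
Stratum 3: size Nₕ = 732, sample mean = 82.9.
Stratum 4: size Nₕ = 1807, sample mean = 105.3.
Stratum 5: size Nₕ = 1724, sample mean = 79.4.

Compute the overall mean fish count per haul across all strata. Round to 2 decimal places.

N = 7165; weights Wₕ = Nₕ/N = (0.2236, 0.1814, 0.1022, 0.2522, 0.2406).
x̄_st = Σ Wₕ·x̄ₕ = 0.2236·54.3 + 0.1814·86.1 + 0.1022·82.9 + 0.2522·105.3 + 0.2406·79.4 ≈ 81.8931...
→ 81.89.

81.89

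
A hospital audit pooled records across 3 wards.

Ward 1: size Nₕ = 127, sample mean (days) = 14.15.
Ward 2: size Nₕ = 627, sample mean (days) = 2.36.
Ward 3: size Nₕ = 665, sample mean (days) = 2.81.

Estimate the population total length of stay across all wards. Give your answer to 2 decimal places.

5145.42

Population total = Σ Nₕ·x̄ₕ (each stratum's size times its mean).
127·14.15 + 627·2.36 + 665·2.81 = 1797.05 + 1479.72 + 1868.65 = 5145.42.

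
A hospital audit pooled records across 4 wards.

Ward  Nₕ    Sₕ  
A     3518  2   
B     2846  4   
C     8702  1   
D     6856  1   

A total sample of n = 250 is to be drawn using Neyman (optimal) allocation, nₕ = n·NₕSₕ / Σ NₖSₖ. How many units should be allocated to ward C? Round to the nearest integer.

A: NₕSₕ = 3518·2 = 7036
B: NₕSₕ = 2846·4 = 11384
C: NₕSₕ = 8702·1 = 8702
D: NₕSₕ = 6856·1 = 6856
Σ NₕSₕ = 33978.
n_C = 250·8702/33978 = 64.027... → 64.

64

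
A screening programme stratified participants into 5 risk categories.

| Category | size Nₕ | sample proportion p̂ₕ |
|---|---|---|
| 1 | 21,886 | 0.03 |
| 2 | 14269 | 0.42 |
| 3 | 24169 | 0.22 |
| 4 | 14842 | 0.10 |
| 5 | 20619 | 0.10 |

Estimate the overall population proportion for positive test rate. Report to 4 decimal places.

N = 21886 + 14269 + 24169 + 14842 + 20619 = 95785.
Overall proportion = Σ (Nₕ/N)·p̂ₕ.
Σ Nₕp̂ₕ = 656.58 + 5992.98 + 5317.18 + 1484.2 + 2061.9 = 15512.84.
15512.84 / 95785 = 0.161955... → 0.1620.

0.1620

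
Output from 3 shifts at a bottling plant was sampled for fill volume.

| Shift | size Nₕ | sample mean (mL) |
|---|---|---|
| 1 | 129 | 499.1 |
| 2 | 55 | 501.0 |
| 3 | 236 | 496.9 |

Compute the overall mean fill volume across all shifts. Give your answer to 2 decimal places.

x̄_st = (Σ Nₕx̄ₕ) / (Σ Nₕ) = (129·499.1 + 55·501.0 + 236·496.9) / 420
= 209207.3 / 420 = 498.1126... → 498.11.

498.11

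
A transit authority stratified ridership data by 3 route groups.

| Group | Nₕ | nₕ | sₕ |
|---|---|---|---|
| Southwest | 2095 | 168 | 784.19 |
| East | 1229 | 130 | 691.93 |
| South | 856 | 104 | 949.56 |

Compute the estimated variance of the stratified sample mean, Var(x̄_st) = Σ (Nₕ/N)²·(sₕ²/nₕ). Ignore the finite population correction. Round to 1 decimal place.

N = 4180. Term for each stratum: Wₕ²sₕ²/nₕ.
Var(x̄_st) = 919.4938 + 318.3700 + 363.5854 = 1601.4492 → 1601.4.

1601.4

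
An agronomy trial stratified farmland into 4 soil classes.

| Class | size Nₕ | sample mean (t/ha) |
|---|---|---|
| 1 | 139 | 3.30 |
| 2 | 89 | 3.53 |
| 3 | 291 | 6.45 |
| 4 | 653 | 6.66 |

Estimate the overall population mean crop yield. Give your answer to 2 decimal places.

N = 139 + 89 + 291 + 653 = 1172.
The stratified mean weights each stratum mean by its population share Nₕ/N.
Σ Nₕx̄ₕ = 139·3.30 + 89·3.53 + 291·6.45 + 653·6.66 = 458.7 + 314.17 + 1876.95 + 4348.98 = 6998.8.
Divide by N: 6998.8 / 1172 = 5.9717... → 5.97.

5.97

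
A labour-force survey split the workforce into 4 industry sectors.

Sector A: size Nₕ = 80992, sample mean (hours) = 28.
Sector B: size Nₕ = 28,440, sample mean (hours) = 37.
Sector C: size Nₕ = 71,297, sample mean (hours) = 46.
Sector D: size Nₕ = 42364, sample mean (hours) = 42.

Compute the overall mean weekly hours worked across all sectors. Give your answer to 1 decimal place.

N = 80992 + 28440 + 71297 + 42364 = 223093.
Overall mean = Σ (Nₕ/N)·x̄ₕ — weight by population share, not a simple average.
Σ Nₕx̄ₕ = 80992·28 + 28440·37 + 71297·46 + 42364·42 = 2267776 + 1052280 + 3279662 + 1779288 = 8379006.
Divide by N: 8379006 / 223093 = 37.558... → 37.6.

37.6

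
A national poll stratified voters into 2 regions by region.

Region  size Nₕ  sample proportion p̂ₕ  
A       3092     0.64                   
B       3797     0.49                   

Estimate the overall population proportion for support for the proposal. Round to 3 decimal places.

0.557

Wₕ = Nₕ/N with N = 6889: 0.4488, 0.5512.
p̂_st = 0.4488·0.64 + 0.5512·0.49 ≈ 0.55732... → 0.557.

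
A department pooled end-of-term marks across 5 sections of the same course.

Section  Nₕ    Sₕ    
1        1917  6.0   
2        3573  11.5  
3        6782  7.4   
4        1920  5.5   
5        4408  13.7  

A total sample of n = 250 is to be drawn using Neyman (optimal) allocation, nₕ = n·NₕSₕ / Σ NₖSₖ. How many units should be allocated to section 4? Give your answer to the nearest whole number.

15

Σ NₕSₕ = 1917·6.0 + 3573·11.5 + 6782·7.4 + 1920·5.5 + 4408·13.7 = 173727.9.
Share for 4: 10560/173727.9 = 0.06078.
n_4 = 250 × 0.06078 = 15.196... → 15.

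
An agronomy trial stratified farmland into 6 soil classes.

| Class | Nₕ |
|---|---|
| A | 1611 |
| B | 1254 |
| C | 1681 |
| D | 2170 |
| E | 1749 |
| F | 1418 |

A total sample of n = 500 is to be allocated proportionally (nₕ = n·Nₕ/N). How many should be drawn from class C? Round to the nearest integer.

Share of class C = 1681/9883 = 0.17009.
Allocate 500 × 0.17009 = 85.045... → 85.

85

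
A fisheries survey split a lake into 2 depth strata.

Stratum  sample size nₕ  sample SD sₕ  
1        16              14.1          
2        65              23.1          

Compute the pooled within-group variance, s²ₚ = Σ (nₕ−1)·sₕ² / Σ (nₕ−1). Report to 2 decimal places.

1: (16−1)·14.1² = 15·198.81 = 2982.15
2: (65−1)·23.1² = 64·533.61 = 34151.04
Numerator = 37133.19; denominator = Σ(nₕ−1) = 79.
s²ₚ = 37133.19/79 = 470.0404... → 470.04.

470.04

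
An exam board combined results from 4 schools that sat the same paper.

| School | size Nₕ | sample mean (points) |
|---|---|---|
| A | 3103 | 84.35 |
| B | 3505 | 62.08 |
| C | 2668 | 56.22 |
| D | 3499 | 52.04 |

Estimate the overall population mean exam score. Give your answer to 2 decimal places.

x̄_st = (Σ Nₕx̄ₕ) / (Σ Nₕ) = (3103·84.35 + 3505·62.08 + 2668·56.22 + 3499·52.04) / 12775
= 811411.37 / 12775 = 63.5156... → 63.52.

63.52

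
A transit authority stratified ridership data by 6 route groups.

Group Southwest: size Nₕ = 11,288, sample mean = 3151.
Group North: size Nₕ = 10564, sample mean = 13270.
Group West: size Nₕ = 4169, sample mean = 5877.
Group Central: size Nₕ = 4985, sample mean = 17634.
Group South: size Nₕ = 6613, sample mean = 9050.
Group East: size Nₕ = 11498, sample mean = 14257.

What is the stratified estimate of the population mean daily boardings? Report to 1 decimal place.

10422.7

N = 11288 + 10564 + 4169 + 4985 + 6613 + 11498 = 49117.
The stratified mean weights each stratum mean by its population share Nₕ/N.
Σ Nₕx̄ₕ = 11288·3151 + 10564·13270 + 4169·5877 + 4985·17634 + 6613·9050 + 11498·14257 = 35568488 + 140184280 + 24501213 + 87905490 + 59847650 + 163926986 = 511934107.
Divide by N: 511934107 / 49117 = 10422.748... → 10422.7.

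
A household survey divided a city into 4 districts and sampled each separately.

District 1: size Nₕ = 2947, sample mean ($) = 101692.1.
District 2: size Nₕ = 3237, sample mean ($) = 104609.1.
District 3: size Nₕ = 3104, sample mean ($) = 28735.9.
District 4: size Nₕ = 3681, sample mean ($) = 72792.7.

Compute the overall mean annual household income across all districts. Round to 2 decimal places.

N = 12969; weights Wₕ = Nₕ/N = (0.2272, 0.2496, 0.2393, 0.2838).
x̄_st = Σ Wₕ·x̄ₕ = 0.2272·101692.1 + 0.2496·104609.1 + 0.2393·28735.9 + 0.2838·72792.7 ≈ 76756.2987...
→ 76756.30.

76756.30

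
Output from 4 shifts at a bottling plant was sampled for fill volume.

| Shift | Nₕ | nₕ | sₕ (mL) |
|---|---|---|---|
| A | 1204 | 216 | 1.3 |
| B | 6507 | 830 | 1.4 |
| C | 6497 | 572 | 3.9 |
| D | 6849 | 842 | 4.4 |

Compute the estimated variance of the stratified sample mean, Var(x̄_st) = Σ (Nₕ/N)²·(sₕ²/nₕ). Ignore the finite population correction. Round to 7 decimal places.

0.0052150

N = 21057. Term for each stratum: Wₕ²sₕ²/nₕ.
Var(x̄_st) = 0.0000255796 + 0.0002255000 + 0.0025314300 + 0.0024325098 = 0.0052150194 → 0.0052150.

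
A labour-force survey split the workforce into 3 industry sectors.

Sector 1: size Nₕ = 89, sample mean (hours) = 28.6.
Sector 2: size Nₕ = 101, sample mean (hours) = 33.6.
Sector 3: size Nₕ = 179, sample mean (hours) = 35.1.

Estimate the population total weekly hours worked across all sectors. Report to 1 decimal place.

Estimate total by summing Nₕ·x̄ₕ over strata.
89·28.6 + 101·33.6 + 179·35.1 = 2545.4 + 3393.6 + 6282.9 = 12221.9.

12221.9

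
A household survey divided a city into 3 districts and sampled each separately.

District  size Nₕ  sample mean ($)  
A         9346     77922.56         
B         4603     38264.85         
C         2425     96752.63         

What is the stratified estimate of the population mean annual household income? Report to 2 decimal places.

x̄_st = (Σ Nₕx̄ₕ) / (Σ Nₕ) = (9346·77922.56 + 4603·38264.85 + 2425·96752.63) / 16374
= 1139022478.06 / 16374 = 69562.8727... → 69562.87.

69562.87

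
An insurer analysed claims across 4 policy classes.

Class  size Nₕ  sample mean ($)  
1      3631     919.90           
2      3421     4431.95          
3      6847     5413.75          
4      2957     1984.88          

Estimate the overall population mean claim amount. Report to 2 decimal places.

x̄_st = (Σ Nₕx̄ₕ) / (Σ Nₕ) = (3631·919.90 + 3421·4431.95 + 6847·5413.75 + 2957·1984.88) / 16856
= 61439094.26 / 16856 = 3644.9391... → 3644.94.

3644.94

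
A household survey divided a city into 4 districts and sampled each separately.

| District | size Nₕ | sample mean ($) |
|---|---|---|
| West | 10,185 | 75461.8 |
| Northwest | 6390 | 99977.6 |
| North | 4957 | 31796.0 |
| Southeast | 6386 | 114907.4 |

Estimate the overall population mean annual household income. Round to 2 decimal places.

82342.82

N = 27918; weights Wₕ = Nₕ/N = (0.3648, 0.2289, 0.1776, 0.2287).
x̄_st = Σ Wₕ·x̄ₕ = 0.3648·75461.8 + 0.2289·99977.6 + 0.1776·31796.0 + 0.2287·114907.4 ≈ 82342.8156...
→ 82342.82.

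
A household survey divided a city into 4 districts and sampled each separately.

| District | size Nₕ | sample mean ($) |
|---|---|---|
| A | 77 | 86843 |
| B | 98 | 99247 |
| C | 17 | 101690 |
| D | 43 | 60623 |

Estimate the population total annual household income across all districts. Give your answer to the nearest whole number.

20748636

Estimate total by summing Nₕ·x̄ₕ over strata.
77·86843 + 98·99247 + 17·101690 + 43·60623 = 6686911 + 9726206 + 1728730 + 2606789 = 20748636.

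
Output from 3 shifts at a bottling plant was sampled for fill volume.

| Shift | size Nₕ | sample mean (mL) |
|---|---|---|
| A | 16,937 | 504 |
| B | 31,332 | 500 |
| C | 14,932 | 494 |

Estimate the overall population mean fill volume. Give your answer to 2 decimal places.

499.65

N = 16937 + 31332 + 14932 = 63201.
The stratified mean weights each stratum mean by its population share Nₕ/N.
Σ Nₕx̄ₕ = 16937·504 + 31332·500 + 14932·494 = 8536248 + 15666000 + 7376408 = 31578656.
Divide by N: 31578656 / 63201 = 499.6544... → 499.65.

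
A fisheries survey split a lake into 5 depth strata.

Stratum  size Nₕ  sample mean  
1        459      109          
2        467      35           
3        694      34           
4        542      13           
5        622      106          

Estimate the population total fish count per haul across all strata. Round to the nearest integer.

Estimate total by summing Nₕ·x̄ₕ over strata.
459·109 + 467·35 + 694·34 + 542·13 + 622·106 = 50031 + 16345 + 23596 + 7046 + 65932 = 162950.

162950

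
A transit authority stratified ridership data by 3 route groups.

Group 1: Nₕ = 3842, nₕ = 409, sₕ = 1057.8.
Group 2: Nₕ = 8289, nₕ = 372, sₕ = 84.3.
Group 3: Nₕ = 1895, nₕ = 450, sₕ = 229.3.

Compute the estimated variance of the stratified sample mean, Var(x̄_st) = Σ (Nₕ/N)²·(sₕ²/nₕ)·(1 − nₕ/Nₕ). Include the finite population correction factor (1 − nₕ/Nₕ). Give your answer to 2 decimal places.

191.42

N = 14026; Wₕ = Nₕ/N.
group 1: (3842/14026)²·1057.8²/409·(1 − 409/3842) = 183.42026
group 2: (8289/14026)²·84.3²/372·(1 − 372/8289) = 6.37246
group 3: (1895/14026)²·229.3²/450·(1 − 450/1895) = 1.62632
Sum = 191.41904 → 191.42.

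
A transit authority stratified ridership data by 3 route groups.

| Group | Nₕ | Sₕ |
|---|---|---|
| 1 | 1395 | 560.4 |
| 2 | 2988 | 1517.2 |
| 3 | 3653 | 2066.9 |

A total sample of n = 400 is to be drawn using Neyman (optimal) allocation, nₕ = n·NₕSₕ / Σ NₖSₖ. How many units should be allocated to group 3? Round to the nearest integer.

235

Σ NₕSₕ = 1395·560.4 + 2988·1517.2 + 3653·2066.9 = 12865537.3.
Share for 3: 7550385.7/12865537.3 = 0.58687.
n_3 = 400 × 0.58687 = 234.748... → 235.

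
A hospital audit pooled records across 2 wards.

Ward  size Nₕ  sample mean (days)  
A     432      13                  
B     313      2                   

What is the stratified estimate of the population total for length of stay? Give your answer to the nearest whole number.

Estimate total by summing Nₕ·x̄ₕ over strata.
432·13 + 313·2 = 5616 + 626 = 6242.

6242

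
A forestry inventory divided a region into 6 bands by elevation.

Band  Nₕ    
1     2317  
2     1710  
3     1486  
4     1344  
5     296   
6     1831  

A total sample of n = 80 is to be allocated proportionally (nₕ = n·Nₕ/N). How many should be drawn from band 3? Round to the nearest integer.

13

N = 2317 + 1710 + 1486 + 1344 + 296 + 1831 = 8984.
n_3 = 80·1486/8984 = 13.232... → 13.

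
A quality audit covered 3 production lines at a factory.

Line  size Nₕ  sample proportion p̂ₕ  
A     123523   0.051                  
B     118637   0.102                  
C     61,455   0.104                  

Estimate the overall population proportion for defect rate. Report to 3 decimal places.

Wₕ = Nₕ/N with N = 303615: 0.4068, 0.3907, 0.2024.
p̂_st = 0.4068·0.051 + 0.3907·0.102 + 0.2024·0.104 ≈ 0.08166... → 0.082.

0.082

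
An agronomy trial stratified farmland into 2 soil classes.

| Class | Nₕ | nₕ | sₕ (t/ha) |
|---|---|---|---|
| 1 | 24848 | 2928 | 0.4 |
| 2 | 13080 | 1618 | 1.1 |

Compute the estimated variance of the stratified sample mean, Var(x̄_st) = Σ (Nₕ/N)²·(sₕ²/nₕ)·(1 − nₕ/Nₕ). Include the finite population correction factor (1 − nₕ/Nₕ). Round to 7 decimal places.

N = 37928; Wₕ = Nₕ/N.
class 1: (24848/37928)²·0.4²/2928·(1 − 2928/24848) = 0.0000206900
class 2: (13080/37928)²·1.1²/1618·(1 − 1618/13080) = 0.0000779391
Sum = 0.0000986291 → 0.0000986.

0.0000986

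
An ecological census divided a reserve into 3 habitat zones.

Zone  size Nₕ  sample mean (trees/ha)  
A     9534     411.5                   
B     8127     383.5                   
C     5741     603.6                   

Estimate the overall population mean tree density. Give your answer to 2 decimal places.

N = 9534 + 8127 + 5741 = 23402.
Weight each subgroup mean by Nₕ/N and sum.
Σ Nₕx̄ₕ = 9534·411.5 + 8127·383.5 + 5741·603.6 = 3923241 + 3116704.5 + 3465267.6 = 10505213.1.
Divide by N: 10505213.1 / 23402 = 448.9024... → 448.90.

448.90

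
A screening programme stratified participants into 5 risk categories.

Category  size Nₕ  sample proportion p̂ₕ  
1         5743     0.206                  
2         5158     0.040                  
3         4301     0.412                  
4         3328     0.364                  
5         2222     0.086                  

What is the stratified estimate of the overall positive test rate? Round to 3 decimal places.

Wₕ = Nₕ/N with N = 20752: 0.2767, 0.2486, 0.2073, 0.1604, 0.1071.
p̂_st = 0.2767·0.206 + 0.2486·0.040 + 0.2073·0.412 + 0.1604·0.364 + 0.1071·0.086 ≈ 0.21992... → 0.220.

0.220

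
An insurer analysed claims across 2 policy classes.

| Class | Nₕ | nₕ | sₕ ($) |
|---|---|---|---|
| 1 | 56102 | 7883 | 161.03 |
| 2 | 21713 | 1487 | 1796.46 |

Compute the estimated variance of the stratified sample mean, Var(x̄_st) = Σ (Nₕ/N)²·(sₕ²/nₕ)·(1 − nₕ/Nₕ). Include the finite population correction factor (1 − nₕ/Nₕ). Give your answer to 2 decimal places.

N = 77815; Wₕ = Nₕ/N.
class 1: (56102/77815)²·161.03²/7883·(1 − 7883/56102) = 1.46958
class 2: (21713/77815)²·1796.46²/1487·(1 − 1487/21713) = 157.40819
Sum = 158.87777 → 158.88.

158.88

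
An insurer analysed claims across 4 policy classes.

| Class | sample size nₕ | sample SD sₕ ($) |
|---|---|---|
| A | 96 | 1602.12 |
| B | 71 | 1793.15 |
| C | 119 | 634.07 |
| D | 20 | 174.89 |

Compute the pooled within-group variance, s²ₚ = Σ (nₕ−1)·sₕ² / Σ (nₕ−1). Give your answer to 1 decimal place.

1711736.5

A: (96−1)·1602.12² = 95·2566788.4944 = 243844906.968
B: (71−1)·1793.15² = 70·3215386.9225 = 225077084.575
C: (119−1)·634.07² = 118·402044.7649 = 47441282.2582
D: (20−1)·174.89² = 19·30586.5121 = 581143.7299
Numerator = 516944417.5311; denominator = Σ(nₕ−1) = 302.
s²ₚ = 516944417.5311/302 = 1711736.482... → 1711736.5.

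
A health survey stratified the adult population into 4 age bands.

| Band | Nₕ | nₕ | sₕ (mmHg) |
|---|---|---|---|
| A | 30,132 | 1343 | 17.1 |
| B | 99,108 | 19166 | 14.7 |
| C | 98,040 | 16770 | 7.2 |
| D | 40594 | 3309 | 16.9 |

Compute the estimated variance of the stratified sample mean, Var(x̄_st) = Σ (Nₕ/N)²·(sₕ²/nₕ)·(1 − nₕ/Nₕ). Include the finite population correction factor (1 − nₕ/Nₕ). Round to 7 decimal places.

0.0060409

N = 267874; Wₕ = Nₕ/N.
band A: (30132/267874)²·17.1²/1343·(1 − 1343/30132) = 0.0026321439
band B: (99108/267874)²·14.7²/19166·(1 − 19166/99108) = 0.0012448751
band C: (98040/267874)²·7.2²/16770·(1 − 16770/98040) = 0.0003432451
band D: (40594/267874)²·16.9²/3309·(1 − 3309/40594) = 0.0018205873
Sum = 0.0060408514 → 0.0060409.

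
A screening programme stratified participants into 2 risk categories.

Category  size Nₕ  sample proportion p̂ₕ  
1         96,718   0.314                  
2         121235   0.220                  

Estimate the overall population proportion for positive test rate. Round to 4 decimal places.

0.2617

Wₕ = Nₕ/N with N = 217953: 0.4438, 0.5562.
p̂_st = 0.4438·0.314 + 0.5562·0.220 ≈ 0.261713... → 0.2617.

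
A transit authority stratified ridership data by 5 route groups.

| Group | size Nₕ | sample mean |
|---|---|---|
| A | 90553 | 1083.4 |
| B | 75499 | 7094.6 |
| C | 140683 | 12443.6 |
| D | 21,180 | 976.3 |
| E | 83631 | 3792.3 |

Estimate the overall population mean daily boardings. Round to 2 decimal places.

N = 90553 + 75499 + 140683 + 21180 + 83631 = 411546.
Weight each subgroup mean by Nₕ/N and sum.
Σ Nₕx̄ₕ = 90553·1083.4 + 75499·7094.6 + 140683·12443.6 + 21180·976.3 + 83631·3792.3 = 98105120.2 + 535635205.4 + 1750602978.8 + 20678034 + 317153841.3 = 2722175179.7.
Divide by N: 2722175179.7 / 411546 = 6614.5101... → 6614.51.

6614.51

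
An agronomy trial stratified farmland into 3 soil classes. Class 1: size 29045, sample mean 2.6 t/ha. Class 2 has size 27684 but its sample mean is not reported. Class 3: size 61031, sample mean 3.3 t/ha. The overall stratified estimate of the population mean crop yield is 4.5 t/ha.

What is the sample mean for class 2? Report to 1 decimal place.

9.1

N = 29045 + 27684 + 61031 = 117760.
Overall total = μ·N = 4.5·117760 = 529920.
Subtract the known strata: 29045·2.6 + 61031·3.3 = 276919.3.
Remaining total for class 2: 529920 − 276919.3 = 253000.7.
Divide by its size: 253000.7 / 27684 = 9.139... → 9.1.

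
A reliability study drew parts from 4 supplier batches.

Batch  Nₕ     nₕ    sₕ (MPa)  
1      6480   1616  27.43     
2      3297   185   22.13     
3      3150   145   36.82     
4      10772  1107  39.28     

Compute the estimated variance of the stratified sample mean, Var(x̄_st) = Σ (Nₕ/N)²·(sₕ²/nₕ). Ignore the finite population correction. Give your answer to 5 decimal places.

0.53918

N = 23699; Wₕ = Nₕ/N.
batch 1: (6480/23699)²·27.43²/1616 = 0.03480970
batch 2: (3297/23699)²·22.13²/185 = 0.05123526
batch 3: (3150/23699)²·36.82²/145 = 0.16518121
batch 4: (10772/23699)²·39.28²/1107 = 0.28795723
Sum = 0.53918339 → 0.53918.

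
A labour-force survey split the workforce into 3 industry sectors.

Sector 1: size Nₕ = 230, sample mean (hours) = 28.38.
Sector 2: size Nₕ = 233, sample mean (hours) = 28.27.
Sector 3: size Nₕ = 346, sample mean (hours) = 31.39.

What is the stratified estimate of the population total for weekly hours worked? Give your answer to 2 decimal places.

Estimate total by summing Nₕ·x̄ₕ over strata.
230·28.38 + 233·28.27 + 346·31.39 = 6527.4 + 6586.91 + 10860.94 = 23975.25.

23975.25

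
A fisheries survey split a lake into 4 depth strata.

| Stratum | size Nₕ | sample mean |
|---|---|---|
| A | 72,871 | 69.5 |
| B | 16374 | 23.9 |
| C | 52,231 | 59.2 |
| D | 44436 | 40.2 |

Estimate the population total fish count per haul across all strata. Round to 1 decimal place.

10334275.5

A: 72871·69.5 = 5064534.5
B: 16374·23.9 = 391338.6
C: 52231·59.2 = 3092075.2
D: 44436·40.2 = 1786327.2
τ̂ = Σ Nₕx̄ₕ = 10334275.5.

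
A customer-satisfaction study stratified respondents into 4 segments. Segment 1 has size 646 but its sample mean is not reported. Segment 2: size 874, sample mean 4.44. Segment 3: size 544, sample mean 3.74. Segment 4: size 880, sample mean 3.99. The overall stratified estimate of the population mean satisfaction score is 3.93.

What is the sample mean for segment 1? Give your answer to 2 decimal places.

Σ Nₕx̄ₕ = N·μ, so 646·x̄_1 = 2944·3.93 − (874·4.44 + 544·3.74 + 880·3.99).
= 11569.92 − 9426.32 = 2143.6.
x̄_1 = 2143.6 / 646 = 3.3183... → 3.32.

3.32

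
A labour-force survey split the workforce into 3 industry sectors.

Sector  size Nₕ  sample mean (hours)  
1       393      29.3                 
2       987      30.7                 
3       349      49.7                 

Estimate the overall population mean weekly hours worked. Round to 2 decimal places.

N = 393 + 987 + 349 = 1729.
Overall mean = Σ (Nₕ/N)·x̄ₕ — weight by population share, not a simple average.
Σ Nₕx̄ₕ = 393·29.3 + 987·30.7 + 349·49.7 = 11514.9 + 30300.9 + 17345.3 = 59161.1.
Divide by N: 59161.1 / 1729 = 34.2169... → 34.22.

34.22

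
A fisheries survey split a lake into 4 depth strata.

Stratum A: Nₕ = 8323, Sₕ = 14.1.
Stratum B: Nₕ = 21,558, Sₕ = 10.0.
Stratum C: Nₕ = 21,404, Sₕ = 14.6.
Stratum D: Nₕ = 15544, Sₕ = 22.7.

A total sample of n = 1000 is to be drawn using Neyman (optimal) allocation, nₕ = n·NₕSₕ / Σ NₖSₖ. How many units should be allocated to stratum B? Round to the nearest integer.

216

A: NₕSₕ = 8323·14.1 = 117354.3
B: NₕSₕ = 21558·10.0 = 215580
C: NₕSₕ = 21404·14.6 = 312498.4
D: NₕSₕ = 15544·22.7 = 352848.8
Σ NₕSₕ = 998281.5.
n_B = 1000·215580/998281.5 = 215.951... → 216.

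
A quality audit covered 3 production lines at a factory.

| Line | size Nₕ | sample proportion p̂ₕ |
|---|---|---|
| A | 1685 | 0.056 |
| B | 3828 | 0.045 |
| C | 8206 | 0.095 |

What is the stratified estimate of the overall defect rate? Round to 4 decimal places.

0.0763

N = 1685 + 3828 + 8206 = 13719.
Overall proportion = Σ (Nₕ/N)·p̂ₕ.
Σ Nₕp̂ₕ = 94.36 + 172.26 + 779.57 = 1046.19.
1046.19 / 13719 = 0.076258... → 0.0763.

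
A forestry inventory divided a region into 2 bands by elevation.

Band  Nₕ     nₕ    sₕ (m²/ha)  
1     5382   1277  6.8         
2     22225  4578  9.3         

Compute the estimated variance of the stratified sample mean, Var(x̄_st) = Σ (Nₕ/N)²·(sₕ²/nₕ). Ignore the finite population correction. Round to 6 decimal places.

N = 27607. Term for each stratum: Wₕ²sₕ²/nₕ.
Var(x̄_st) = 0.001376182 + 0.012244335 = 0.013620517 → 0.013621.

0.013621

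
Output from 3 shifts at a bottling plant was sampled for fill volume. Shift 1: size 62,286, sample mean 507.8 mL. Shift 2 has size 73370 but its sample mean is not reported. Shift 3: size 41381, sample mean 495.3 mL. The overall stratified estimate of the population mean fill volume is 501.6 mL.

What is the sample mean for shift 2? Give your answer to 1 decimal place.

Σ Nₕx̄ₕ = N·μ, so 73370·x̄_2 = 177037·501.6 − (62286·507.8 + 41381·495.3).
= 88801759.2 − 52124840.1 = 36676919.1.
x̄_2 = 36676919.1 / 73370 = 499.890... → 499.9.

499.9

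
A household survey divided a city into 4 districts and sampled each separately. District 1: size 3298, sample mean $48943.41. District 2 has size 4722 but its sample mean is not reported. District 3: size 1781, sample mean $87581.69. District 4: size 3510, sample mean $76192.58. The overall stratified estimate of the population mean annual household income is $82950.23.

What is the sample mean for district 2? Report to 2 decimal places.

N = 3298 + 4722 + 1781 + 3510 = 13311.
Overall total = μ·N = 82950.23·13311 = 1104150511.53.
Subtract the known strata: 3298·48943.41 + 1781·87581.69 + 3510·76192.58 = 584834311.87.
Remaining total for district 2: 1104150511.53 − 584834311.87 = 519316199.66.
Divide by its size: 519316199.66 / 4722 = 109978.0177... → 109978.02.

109978.02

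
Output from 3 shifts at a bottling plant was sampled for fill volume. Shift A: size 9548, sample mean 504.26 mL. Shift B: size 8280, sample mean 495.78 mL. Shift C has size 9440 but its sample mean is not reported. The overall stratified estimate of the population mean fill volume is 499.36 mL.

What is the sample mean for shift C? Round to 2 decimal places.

497.54

N = 9548 + 8280 + 9440 = 27268.
Overall total = μ·N = 499.36·27268 = 13616548.48.
Subtract the known strata: 9548·504.26 + 8280·495.78 = 8919732.88.
Remaining total for shift C: 13616548.48 − 8919732.88 = 4696815.6.
Divide by its size: 4696815.6 / 9440 = 497.5440... → 497.54.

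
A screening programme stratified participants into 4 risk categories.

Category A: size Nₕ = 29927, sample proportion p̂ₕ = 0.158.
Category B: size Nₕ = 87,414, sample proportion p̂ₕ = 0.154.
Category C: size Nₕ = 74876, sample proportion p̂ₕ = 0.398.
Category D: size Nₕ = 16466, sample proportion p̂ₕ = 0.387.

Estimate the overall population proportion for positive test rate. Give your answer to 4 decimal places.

Wₕ = Nₕ/N with N = 208683: 0.1434, 0.4189, 0.3588, 0.0789.
p̂_st = 0.1434·0.158 + 0.4189·0.154 + 0.3588·0.398 + 0.0789·0.387 ≈ 0.260506... → 0.2605.

0.2605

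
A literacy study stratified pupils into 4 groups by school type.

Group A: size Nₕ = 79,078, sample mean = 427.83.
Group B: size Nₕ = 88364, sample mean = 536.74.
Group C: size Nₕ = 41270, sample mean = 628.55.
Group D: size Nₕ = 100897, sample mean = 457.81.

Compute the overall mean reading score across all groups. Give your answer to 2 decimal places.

N = 309609; weights Wₕ = Nₕ/N = (0.2554, 0.2854, 0.1333, 0.3259).
x̄_st = Σ Wₕ·x̄ₕ = 0.2554·427.83 + 0.2854·536.74 + 0.1333·628.55 + 0.3259·457.81 ≈ 495.4389...
→ 495.44.

495.44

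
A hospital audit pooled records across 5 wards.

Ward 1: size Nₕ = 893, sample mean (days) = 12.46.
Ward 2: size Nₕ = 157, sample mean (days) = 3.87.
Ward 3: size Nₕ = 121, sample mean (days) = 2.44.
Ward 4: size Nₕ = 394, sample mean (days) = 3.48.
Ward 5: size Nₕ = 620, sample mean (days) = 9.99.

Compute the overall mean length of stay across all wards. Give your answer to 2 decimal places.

8.97

N = 2185; weights Wₕ = Nₕ/N = (0.4087, 0.0719, 0.0554, 0.1803, 0.2838).
x̄_st = Σ Wₕ·x̄ₕ = 0.4087·12.46 + 0.0719·3.87 + 0.0554·2.44 + 0.1803·3.48 + 0.2838·9.99 ≈ 8.9677...
→ 8.97.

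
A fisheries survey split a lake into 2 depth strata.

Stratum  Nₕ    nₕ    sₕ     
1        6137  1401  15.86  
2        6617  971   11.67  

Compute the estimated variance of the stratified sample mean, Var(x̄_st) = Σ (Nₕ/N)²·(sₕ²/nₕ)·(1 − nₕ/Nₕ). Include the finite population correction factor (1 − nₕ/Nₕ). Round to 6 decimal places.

0.064294

N = 12754. Term for each stratum: Wₕ²sₕ²/nₕ·(1−nₕ/Nₕ).
Var(x̄_st) = 0.032080655 + 0.032213037 = 0.064293691 → 0.064294.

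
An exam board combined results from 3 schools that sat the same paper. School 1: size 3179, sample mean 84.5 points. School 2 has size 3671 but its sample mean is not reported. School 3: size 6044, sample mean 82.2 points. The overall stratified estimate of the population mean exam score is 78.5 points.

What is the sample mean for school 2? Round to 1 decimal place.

Σ Nₕx̄ₕ = N·μ, so 3671·x̄_2 = 12894·78.5 − (3179·84.5 + 6044·82.2).
= 1012179 − 765442.3 = 246736.7.
x̄_2 = 246736.7 / 3671 = 67.212... → 67.2.

67.2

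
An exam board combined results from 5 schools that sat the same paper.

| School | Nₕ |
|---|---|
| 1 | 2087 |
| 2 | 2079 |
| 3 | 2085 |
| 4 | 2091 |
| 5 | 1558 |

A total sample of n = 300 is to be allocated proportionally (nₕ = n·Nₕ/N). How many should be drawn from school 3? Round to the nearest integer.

Share of school 3 = 2085/9900 = 0.21061.
Allocate 300 × 0.21061 = 63.182... → 63.

63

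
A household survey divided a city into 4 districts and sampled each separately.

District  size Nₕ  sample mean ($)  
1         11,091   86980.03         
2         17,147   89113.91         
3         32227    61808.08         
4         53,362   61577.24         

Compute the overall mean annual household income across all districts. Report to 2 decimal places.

x̄_st = (Σ Nₕx̄ₕ) / (Σ Nₕ) = (11091·86980.03 + 17147·89113.91 + 32227·61808.08 + 53362·61577.24) / 113827
= 7770505402.54 / 113827 = 68265.9246... → 68265.92.

68265.92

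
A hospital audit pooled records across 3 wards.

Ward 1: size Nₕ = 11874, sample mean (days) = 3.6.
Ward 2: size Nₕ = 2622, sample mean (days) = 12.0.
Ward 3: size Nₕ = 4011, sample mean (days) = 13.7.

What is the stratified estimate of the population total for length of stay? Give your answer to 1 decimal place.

129161.1

1: 11874·3.6 = 42746.4
2: 2622·12.0 = 31464
3: 4011·13.7 = 54950.7
τ̂ = Σ Nₕx̄ₕ = 129161.1.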